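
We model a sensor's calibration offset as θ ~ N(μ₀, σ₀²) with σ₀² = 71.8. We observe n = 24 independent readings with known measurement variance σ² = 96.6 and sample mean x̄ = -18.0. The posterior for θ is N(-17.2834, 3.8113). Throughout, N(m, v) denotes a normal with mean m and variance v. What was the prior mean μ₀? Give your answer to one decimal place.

The posterior mean is a precision-weighted average: μ_n = (τ₀μ₀ + τ_data·x̄)/(τ₀+τ_data), with τ₀=1/σ₀² and τ_data=n/σ².
Here τ₀ = 1/71.8 = 0.013928 and τ_data = 24/96.6 = 0.248447, so τ_n = 0.262375.
Rearranging for μ₀: μ₀ = (μ_n·τ_n − τ_data·x̄)/τ₀ = (-17.2834·0.262375 − 0.248447·-18.0) / 0.013928 = -0.062686/0.013928 ≈ -4.5.

μ₀ = -4.5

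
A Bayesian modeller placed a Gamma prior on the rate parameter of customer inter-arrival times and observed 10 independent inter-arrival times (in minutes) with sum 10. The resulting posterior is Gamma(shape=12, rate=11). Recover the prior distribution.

Gamma(shape=2, rate=1)

For an exponential likelihood with a Gamma(α, β) prior on the rate, n observations with total T give posterior Gamma(α+n, β+T).
So α = 12 − 10 = 2 and β = 11 − 10 = 1.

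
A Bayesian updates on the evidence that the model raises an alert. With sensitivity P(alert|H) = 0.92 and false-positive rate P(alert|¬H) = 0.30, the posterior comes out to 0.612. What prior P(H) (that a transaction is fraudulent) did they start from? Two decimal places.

P(H) = 0.34

In odds form, posterior odds = prior odds × likelihood ratio, so prior odds = posterior odds ÷ LR.
Posterior odds = 0.612/(1−0.612) = 1.5773. LR = 0.92/0.30 = 3.0667.
Prior odds = 1.5773/3.0667 = 0.5143, so P(H) = 0.5143/(1+0.5143) ≈ 0.34.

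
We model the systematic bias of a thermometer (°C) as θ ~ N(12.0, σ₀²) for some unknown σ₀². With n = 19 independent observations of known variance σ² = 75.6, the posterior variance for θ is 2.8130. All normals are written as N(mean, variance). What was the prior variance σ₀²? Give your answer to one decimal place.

σ₀² = 9.6

For the Normal–Normal model with known σ², precisions add: τ_n = τ₀ + n/σ².
So 1/σ₀² = 1/2.8130 − 19/75.6 = 0.355492 − 0.251323 = 0.104169.
Hence σ₀² = 1/0.104169 ≈ 9.6.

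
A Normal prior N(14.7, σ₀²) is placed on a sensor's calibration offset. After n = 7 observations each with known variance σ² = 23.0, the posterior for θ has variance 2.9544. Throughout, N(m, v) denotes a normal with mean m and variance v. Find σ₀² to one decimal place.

σ₀² = 29.3

For the Normal–Normal model with known σ², precisions add: τ_n = τ₀ + n/σ².
So 1/σ₀² = 1/2.9544 − 7/23.0 = 0.338478 − 0.304348 = 0.034130.
Hence σ₀² = 1/0.034130 ≈ 29.3.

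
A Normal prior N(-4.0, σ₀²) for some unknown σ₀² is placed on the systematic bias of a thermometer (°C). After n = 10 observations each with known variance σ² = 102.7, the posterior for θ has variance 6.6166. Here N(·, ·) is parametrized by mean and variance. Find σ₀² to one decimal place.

σ₀² = 18.6

For the Normal–Normal model with known σ², precisions add: τ_n = τ₀ + n/σ².
So 1/σ₀² = 1/6.6166 − 10/102.7 = 0.151135 − 0.097371 = 0.053764.
Hence σ₀² = 1/0.053764 ≈ 18.6.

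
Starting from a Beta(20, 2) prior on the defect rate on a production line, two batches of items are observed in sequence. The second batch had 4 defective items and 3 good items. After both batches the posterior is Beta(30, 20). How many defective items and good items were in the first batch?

Sequential conjugate updates are equivalent to a single update on the pooled data, so total successes = posterior α − prior α and total failures = posterior β − prior β.
Total across both batches: 30−20=10 defective items, 20−2=18 good items.
Subtract the second batch: 10−4=6 defective items and 18−3=15 good items.

6 defective items and 15 good items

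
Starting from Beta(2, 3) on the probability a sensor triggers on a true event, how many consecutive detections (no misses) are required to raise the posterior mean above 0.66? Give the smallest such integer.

After k detections and 0 misses the posterior is Beta(2+k, 3), with mean (2+k)/(2+3+k).
Set (2+k)/(5+k) > 0.66 and solve: k > (0.66·5 − 2)/(1 − 0.66) = 3.824.
The smallest integer exceeding 3.824 is 4, and checking k=4: (6)/(9) = 0.6667 > 0.66.

k = 4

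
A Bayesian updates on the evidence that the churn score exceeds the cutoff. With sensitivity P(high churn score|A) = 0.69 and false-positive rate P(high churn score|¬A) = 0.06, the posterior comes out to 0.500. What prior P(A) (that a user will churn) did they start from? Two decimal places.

Bayes' rule in odds form gives O(A|E) = O(A)·[P(E|A)/P(E|¬A)], hence O(A) = O(A|E)/LR.
Posterior odds = 0.500/(1−0.500) = 1.0000. LR = 0.69/0.06 = 11.5000.
Prior odds = 1.0000/11.5000 = 0.0870, so P(A) = 0.0870/(1+0.0870) ≈ 0.08.

P(A) = 0.08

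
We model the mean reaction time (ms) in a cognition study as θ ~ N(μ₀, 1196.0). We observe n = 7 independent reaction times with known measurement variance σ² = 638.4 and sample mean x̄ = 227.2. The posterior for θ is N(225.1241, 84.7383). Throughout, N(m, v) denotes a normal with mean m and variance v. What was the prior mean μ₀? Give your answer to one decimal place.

With known observation variance, the Normal–Normal posterior has precision τ_n = τ₀ + n/σ² and mean μ_n = (τ₀μ₀ + (n/σ²)x̄)/τ_n.
Here τ₀ = 1/1196.0 = 0.000836 and τ_data = 7/638.4 = 0.010965, so τ_n = 0.011801.
Rearranging for μ₀: μ₀ = (μ_n·τ_n − τ_data·x̄)/τ₀ = (225.1241·0.011801 − 0.010965·227.2) / 0.000836 = 0.165442/0.000836 ≈ 197.9.

μ₀ = 197.9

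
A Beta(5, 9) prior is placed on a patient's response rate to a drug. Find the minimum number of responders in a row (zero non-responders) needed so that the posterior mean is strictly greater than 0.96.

After k responders and 0 non-responders the posterior is Beta(5+k, 9), with mean (5+k)/(5+9+k).
Set (5+k)/(14+k) > 0.96 and solve: k > (0.96·14 − 5)/(1 − 0.96) = 211.000.
The smallest integer exceeding 211.000 is 212, and checking k=212: (217)/(226) = 0.9602 > 0.96.

k = 212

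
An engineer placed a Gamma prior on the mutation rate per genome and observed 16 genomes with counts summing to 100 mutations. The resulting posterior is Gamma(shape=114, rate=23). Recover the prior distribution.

Gamma–Poisson conjugacy: posterior shape = α + Σxᵢ, posterior rate = β + n.
So α = 114 − 100 = 14 and β = 23 − 16 = 7.

Gamma(shape=14, rate=7)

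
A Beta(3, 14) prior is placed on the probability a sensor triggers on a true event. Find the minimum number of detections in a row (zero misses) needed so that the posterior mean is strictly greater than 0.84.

After k detections and 0 misses the posterior is Beta(3+k, 14), with mean (3+k)/(3+14+k).
Set (3+k)/(17+k) > 0.84 and solve: k > (0.84·17 − 3)/(1 − 0.84) = 70.500.
The smallest integer exceeding 70.500 is 71.

k = 71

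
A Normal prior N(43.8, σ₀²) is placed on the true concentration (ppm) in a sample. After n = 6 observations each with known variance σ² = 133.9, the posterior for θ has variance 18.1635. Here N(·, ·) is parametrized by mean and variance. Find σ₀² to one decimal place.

Posterior precision equals prior precision plus data precision: 1/σ_n² = 1/σ₀² + n/σ².
So 1/σ₀² = 1/18.1635 − 6/133.9 = 0.055055 − 0.044810 = 0.010245.
Hence σ₀² = 1/0.010245 ≈ 97.6.

σ₀² = 97.6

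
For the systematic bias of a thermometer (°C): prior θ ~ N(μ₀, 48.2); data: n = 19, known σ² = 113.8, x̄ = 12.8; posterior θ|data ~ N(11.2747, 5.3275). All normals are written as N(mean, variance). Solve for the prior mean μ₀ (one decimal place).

With known observation variance, the Normal–Normal posterior has precision τ_n = τ₀ + n/σ² and mean μ_n = (τ₀μ₀ + (n/σ²)x̄)/τ_n.
Here τ₀ = 1/48.2 = 0.020747 and τ_data = 19/113.8 = 0.166960, so τ_n = 0.187707.
Rearranging for μ₀: μ₀ = (μ_n·τ_n − τ_data·x̄)/τ₀ = (11.2747·0.187707 − 0.166960·12.8) / 0.020747 = -0.020748/0.020747 ≈ -1.0.

μ₀ = -1.0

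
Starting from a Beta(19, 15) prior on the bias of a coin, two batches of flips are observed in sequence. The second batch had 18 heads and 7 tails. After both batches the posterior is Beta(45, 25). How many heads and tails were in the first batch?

8 heads and 3 tails

Because Beta–binomial updating is additive in the counts, the combined data contributed (α_post−α_prior, β_post−β_prior) successes and failures.
Total across both batches: 45−19=26 heads, 25−15=10 tails.
Subtract the second batch: 26−18=8 heads and 10−7=3 tails.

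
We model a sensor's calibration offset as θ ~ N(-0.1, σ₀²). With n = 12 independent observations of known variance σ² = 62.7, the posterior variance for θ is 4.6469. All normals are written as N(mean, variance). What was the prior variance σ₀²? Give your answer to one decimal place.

For the Normal–Normal model with known σ², precisions add: τ_n = τ₀ + n/σ².
So 1/σ₀² = 1/4.6469 − 12/62.7 = 0.215197 − 0.191388 = 0.023809.
Hence σ₀² = 1/0.023809 ≈ 42.0.

σ₀² = 42.0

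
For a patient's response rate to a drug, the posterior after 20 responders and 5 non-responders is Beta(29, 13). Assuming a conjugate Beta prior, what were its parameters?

Beta is conjugate to the binomial likelihood: posterior = Beta(a+s, b+f).
So a = 29 − 20 = 9 and b = 13 − 5 = 8.

Beta(9, 8)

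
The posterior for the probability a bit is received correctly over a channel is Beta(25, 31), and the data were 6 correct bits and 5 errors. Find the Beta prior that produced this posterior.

Under Beta–binomial conjugacy the posterior parameters are (α+s, β+f).
Subtract the data counts: 25−6=19, 31−5=26.

Beta(19, 26)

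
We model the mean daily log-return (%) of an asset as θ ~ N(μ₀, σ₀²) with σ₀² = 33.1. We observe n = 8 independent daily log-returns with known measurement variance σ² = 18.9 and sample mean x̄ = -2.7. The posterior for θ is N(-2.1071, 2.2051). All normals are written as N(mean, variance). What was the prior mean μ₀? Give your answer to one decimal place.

μ₀ = 6.2

The posterior mean is a precision-weighted average: μ_n = (τ₀μ₀ + τ_data·x̄)/(τ₀+τ_data), with τ₀=1/σ₀² and τ_data=n/σ².
Here τ₀ = 1/33.1 = 0.030211 and τ_data = 8/18.9 = 0.423280, so τ_n = 0.453491.
Rearranging for μ₀: μ₀ = (μ_n·τ_n − τ_data·x̄)/τ₀ = (-2.1071·0.453491 − 0.423280·-2.7) / 0.030211 = 0.187305/0.030211 ≈ 6.2.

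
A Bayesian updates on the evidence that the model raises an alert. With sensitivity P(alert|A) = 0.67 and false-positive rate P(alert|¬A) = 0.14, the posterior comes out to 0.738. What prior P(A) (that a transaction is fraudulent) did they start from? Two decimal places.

In odds form, posterior odds = prior odds × likelihood ratio, so prior odds = posterior odds ÷ LR.
Posterior odds = 0.738/(1−0.738) = 2.8168. LR = 0.67/0.14 = 4.7857.
Prior odds = 2.8168/4.7857 = 0.5886, so P(A) = 0.5886/(1+0.5886) ≈ 0.37.

P(A) = 0.37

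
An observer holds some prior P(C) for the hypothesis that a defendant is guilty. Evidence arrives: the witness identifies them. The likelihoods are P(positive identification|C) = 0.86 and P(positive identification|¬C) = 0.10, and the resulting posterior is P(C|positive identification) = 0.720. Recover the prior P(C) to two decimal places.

P(C) = 0.23

Bayes' rule in odds form gives O(C|E) = O(C)·[P(E|C)/P(E|¬C)], hence O(C) = O(C|E)/LR.
Posterior odds = 0.720/(1−0.720) = 2.5714. LR = 0.86/0.10 = 8.6000.
Prior odds = 2.5714/8.6000 = 0.2990, so P(C) = 0.2990/(1+0.2990) ≈ 0.23.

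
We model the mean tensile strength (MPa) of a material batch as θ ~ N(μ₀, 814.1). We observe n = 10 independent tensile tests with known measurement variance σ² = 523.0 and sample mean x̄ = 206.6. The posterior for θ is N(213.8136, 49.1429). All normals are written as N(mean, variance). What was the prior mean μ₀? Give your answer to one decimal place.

With known observation variance, the Normal–Normal posterior has precision τ_n = τ₀ + n/σ² and mean μ_n = (τ₀μ₀ + (n/σ²)x̄)/τ_n.
Here τ₀ = 1/814.1 = 0.001228 and τ_data = 10/523.0 = 0.019120, so τ_n = 0.020348.
Rearranging for μ₀: μ₀ = (μ_n·τ_n − τ_data·x̄)/τ₀ = (213.8136·0.020348 − 0.019120·206.6) / 0.001228 = 0.400487/0.001228 ≈ 326.1.

μ₀ = 326.1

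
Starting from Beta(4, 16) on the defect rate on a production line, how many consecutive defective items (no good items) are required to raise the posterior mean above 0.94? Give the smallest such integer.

k = 247

After k defective items and 0 good items the posterior is Beta(4+k, 16), with mean (4+k)/(4+16+k).
Set (4+k)/(20+k) > 0.94 and solve: k > (0.94·20 − 4)/(1 − 0.94) = 246.667.
The smallest integer exceeding 246.667 is 247, and checking k=247: (251)/(267) = 0.9401 > 0.94.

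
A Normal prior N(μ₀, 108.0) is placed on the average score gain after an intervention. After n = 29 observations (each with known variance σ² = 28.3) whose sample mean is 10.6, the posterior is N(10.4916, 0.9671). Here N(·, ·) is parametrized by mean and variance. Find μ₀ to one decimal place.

The posterior mean is a precision-weighted average: μ_n = (τ₀μ₀ + τ_data·x̄)/(τ₀+τ_data), with τ₀=1/σ₀² and τ_data=n/σ².
Here τ₀ = 1/108.0 = 0.009259 and τ_data = 29/28.3 = 1.024735, so τ_n = 1.033994.
Rearranging for μ₀: μ₀ = (μ_n·τ_n − τ_data·x̄)/τ₀ = (10.4916·1.033994 − 1.024735·10.6) / 0.009259 = -0.013940/0.009259 ≈ -1.5.

μ₀ = -1.5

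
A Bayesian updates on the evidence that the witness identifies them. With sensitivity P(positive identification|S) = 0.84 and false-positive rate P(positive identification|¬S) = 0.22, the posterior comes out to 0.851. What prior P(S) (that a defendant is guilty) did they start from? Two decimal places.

Bayes' rule in odds form gives O(S|E) = O(S)·[P(E|S)/P(E|¬S)], hence O(S) = O(S|E)/LR.
Posterior odds = 0.851/(1−0.851) = 5.7114. LR = 0.84/0.22 = 3.8182.
Prior odds = 5.7114/3.8182 = 1.4958, so P(S) = 1.4958/(1+1.4958) ≈ 0.60.

P(S) = 0.60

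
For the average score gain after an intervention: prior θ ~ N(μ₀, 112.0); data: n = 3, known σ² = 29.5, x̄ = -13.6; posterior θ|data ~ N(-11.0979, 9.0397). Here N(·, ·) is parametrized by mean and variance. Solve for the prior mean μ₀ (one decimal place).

The posterior mean is a precision-weighted average: μ_n = (τ₀μ₀ + τ_data·x̄)/(τ₀+τ_data), with τ₀=1/σ₀² and τ_data=n/σ².
Here τ₀ = 1/112.0 = 0.008929 and τ_data = 3/29.5 = 0.101695, so τ_n = 0.110624.
Rearranging for μ₀: μ₀ = (μ_n·τ_n − τ_data·x̄)/τ₀ = (-11.0979·0.110624 − 0.101695·-13.6) / 0.008929 = 0.155358/0.008929 ≈ 17.4.

μ₀ = 17.4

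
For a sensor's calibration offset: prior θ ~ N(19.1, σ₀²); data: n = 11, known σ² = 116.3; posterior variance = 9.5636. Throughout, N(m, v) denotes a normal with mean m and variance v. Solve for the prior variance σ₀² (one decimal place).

σ₀² = 100.2

For the Normal–Normal model with known σ², precisions add: τ_n = τ₀ + n/σ².
So 1/σ₀² = 1/9.5636 − 11/116.3 = 0.104563 − 0.094583 = 0.009980.
Hence σ₀² = 1/0.009980 ≈ 100.2.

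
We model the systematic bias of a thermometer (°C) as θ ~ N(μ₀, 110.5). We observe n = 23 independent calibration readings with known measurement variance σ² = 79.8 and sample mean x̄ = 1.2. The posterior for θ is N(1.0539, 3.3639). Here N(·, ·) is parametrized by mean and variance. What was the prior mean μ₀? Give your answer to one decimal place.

μ₀ = -3.6

The posterior mean is a precision-weighted average: μ_n = (τ₀μ₀ + τ_data·x̄)/(τ₀+τ_data), with τ₀=1/σ₀² and τ_data=n/σ².
Here τ₀ = 1/110.5 = 0.009050 and τ_data = 23/79.8 = 0.288221, so τ_n = 0.297271.
Rearranging for μ₀: μ₀ = (μ_n·τ_n − τ_data·x̄)/τ₀ = (1.0539·0.297271 − 0.288221·1.2) / 0.009050 = -0.032571/0.009050 ≈ -3.6.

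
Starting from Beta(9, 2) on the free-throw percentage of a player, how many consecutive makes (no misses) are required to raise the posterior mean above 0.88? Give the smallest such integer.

After k makes and 0 misses the posterior is Beta(9+k, 2), with mean (9+k)/(9+2+k).
Set (9+k)/(11+k) > 0.88 and solve: k > (0.88·11 − 9)/(1 − 0.88) = 5.667.
The smallest integer exceeding 5.667 is 6, and checking k=6: (15)/(17) = 0.8824 > 0.88.

k = 6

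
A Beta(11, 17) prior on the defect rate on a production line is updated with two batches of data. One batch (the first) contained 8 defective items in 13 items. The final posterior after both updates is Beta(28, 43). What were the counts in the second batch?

9 defective items and 21 good items

Because Beta–binomial updating is additive in the counts, the combined data contributed (α_post−α_prior, β_post−β_prior) successes and failures.
Total across both batches: 28−11=17 defective items, 43−17=26 good items.
Subtract the first batch: 17−8=9 defective items and 26−5=21 good items.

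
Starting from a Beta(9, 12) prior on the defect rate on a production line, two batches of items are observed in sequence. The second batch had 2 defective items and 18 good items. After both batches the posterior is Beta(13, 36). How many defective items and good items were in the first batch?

2 defective items and 6 good items

Because Beta–binomial updating is additive in the counts, the combined data contributed (α_post−α_prior, β_post−β_prior) successes and failures.
Total across both batches: 13−9=4 defective items, 36−12=24 good items.
Subtract the second batch: 4−2=2 defective items and 24−18=6 good items.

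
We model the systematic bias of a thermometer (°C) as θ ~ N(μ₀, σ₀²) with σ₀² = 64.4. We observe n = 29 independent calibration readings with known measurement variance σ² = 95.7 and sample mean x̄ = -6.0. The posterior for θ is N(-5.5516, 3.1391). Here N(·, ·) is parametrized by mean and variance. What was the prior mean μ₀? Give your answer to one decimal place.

The posterior mean is a precision-weighted average: μ_n = (τ₀μ₀ + τ_data·x̄)/(τ₀+τ_data), with τ₀=1/σ₀² and τ_data=n/σ².
Here τ₀ = 1/64.4 = 0.015528 and τ_data = 29/95.7 = 0.303030, so τ_n = 0.318558.
Rearranging for μ₀: μ₀ = (μ_n·τ_n − τ_data·x̄)/τ₀ = (-5.5516·0.318558 − 0.303030·-6.0) / 0.015528 = 0.049673/0.015528 ≈ 3.2.

μ₀ = 3.2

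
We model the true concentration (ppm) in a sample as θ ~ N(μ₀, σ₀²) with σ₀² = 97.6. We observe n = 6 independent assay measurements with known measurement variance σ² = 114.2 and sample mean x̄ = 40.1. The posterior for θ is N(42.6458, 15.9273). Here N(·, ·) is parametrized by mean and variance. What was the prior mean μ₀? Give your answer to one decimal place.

μ₀ = 55.7

With known observation variance, the Normal–Normal posterior has precision τ_n = τ₀ + n/σ² and mean μ_n = (τ₀μ₀ + (n/σ²)x̄)/τ_n.
Here τ₀ = 1/97.6 = 0.010246 and τ_data = 6/114.2 = 0.052539, so τ_n = 0.062785.
Rearranging for μ₀: μ₀ = (μ_n·τ_n − τ_data·x̄)/τ₀ = (42.6458·0.062785 − 0.052539·40.1) / 0.010246 = 0.570703/0.010246 ≈ 55.7.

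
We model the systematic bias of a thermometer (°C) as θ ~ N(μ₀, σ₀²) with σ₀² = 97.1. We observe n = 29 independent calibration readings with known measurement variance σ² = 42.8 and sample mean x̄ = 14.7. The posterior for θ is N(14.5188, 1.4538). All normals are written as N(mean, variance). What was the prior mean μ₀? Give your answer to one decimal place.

μ₀ = 2.6

With known observation variance, the Normal–Normal posterior has precision τ_n = τ₀ + n/σ² and mean μ_n = (τ₀μ₀ + (n/σ²)x̄)/τ_n.
Here τ₀ = 1/97.1 = 0.010299 and τ_data = 29/42.8 = 0.677570, so τ_n = 0.687869.
Rearranging for μ₀: μ₀ = (μ_n·τ_n − τ_data·x̄)/τ₀ = (14.5188·0.687869 − 0.677570·14.7) / 0.010299 = 0.026753/0.010299 ≈ 2.6.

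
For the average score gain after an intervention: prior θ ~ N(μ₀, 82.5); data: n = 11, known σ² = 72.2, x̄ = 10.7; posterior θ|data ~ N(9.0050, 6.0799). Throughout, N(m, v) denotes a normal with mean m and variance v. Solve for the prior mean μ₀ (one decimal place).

μ₀ = -12.3

The posterior mean is a precision-weighted average: μ_n = (τ₀μ₀ + τ_data·x̄)/(τ₀+τ_data), with τ₀=1/σ₀² and τ_data=n/σ².
Here τ₀ = 1/82.5 = 0.012121 and τ_data = 11/72.2 = 0.152355, so τ_n = 0.164476.
Rearranging for μ₀: μ₀ = (μ_n·τ_n − τ_data·x̄)/τ₀ = (9.0050·0.164476 − 0.152355·10.7) / 0.012121 = -0.149092/0.012121 ≈ -12.3.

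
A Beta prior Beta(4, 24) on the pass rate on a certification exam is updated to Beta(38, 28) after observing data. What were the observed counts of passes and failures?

34 passes and 4 failures

Under Beta–binomial conjugacy the posterior parameters are (a+s, b+f).
Match parameters: s=38−4=34, f=28−24=4.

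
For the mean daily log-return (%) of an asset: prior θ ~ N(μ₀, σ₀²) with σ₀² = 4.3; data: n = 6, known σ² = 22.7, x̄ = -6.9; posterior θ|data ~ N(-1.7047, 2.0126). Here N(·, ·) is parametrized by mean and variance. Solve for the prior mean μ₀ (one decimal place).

The posterior mean is a precision-weighted average: μ_n = (τ₀μ₀ + τ_data·x̄)/(τ₀+τ_data), with τ₀=1/σ₀² and τ_data=n/σ².
Here τ₀ = 1/4.3 = 0.232558 and τ_data = 6/22.7 = 0.264317, so τ_n = 0.496875.
Rearranging for μ₀: μ₀ = (μ_n·τ_n − τ_data·x̄)/τ₀ = (-1.7047·0.496875 − 0.264317·-6.9) / 0.232558 = 0.976764/0.232558 ≈ 4.2.

μ₀ = 4.2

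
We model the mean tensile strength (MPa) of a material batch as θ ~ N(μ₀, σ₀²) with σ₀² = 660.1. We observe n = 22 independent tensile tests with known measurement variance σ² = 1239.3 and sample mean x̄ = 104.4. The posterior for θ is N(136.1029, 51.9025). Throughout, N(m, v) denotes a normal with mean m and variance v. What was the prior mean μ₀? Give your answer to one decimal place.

μ₀ = 507.6

With known observation variance, the Normal–Normal posterior has precision τ_n = τ₀ + n/σ² and mean μ_n = (τ₀μ₀ + (n/σ²)x̄)/τ_n.
Here τ₀ = 1/660.1 = 0.001515 and τ_data = 22/1239.3 = 0.017752, so τ_n = 0.019267.
Rearranging for μ₀: μ₀ = (μ_n·τ_n − τ_data·x̄)/τ₀ = (136.1029·0.019267 − 0.017752·104.4) / 0.001515 = 0.768986/0.001515 ≈ 507.6.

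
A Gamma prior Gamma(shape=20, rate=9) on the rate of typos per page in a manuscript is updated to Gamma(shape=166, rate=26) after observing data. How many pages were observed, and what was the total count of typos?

n = 17 pages with total 146 typos

A Gamma(α, β) prior (rate parametrization) on a Poisson rate with n observations summing to S gives posterior Gamma(α+S, β+n).
Matching: Σxᵢ = 166 − 20 = 146 and n = 26 − 9 = 17.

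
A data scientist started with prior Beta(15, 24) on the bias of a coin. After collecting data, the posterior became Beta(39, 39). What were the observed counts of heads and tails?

24 heads and 15 tails

Beta is conjugate to the binomial likelihood: posterior = Beta(α+s, β+f).
So s = 39 − 15 = 24 and f = 39 − 24 = 15.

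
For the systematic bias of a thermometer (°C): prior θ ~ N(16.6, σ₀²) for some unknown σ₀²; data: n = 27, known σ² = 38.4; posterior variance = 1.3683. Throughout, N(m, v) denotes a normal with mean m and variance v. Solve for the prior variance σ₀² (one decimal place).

For the Normal–Normal model with known σ², precisions add: τ_n = τ₀ + n/σ².
So 1/σ₀² = 1/1.3683 − 27/38.4 = 0.730834 − 0.703125 = 0.027709.
Hence σ₀² = 1/0.027709 ≈ 36.1.

σ₀² = 36.1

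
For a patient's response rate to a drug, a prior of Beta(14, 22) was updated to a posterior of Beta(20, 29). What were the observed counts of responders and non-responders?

A Beta(α, β) prior with s successes and f failures in binomial data gives a Beta(α+s, β+f) posterior.
Match parameters: s=20−14=6, f=29−22=7.

6 responders and 7 non-responders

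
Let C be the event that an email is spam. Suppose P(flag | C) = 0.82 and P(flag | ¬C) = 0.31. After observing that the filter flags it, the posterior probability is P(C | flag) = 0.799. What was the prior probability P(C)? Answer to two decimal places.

Bayes' rule in odds form gives O(C|E) = O(C)·[P(E|C)/P(E|¬C)], hence O(C) = O(C|E)/LR.
Posterior odds = 0.799/(1−0.799) = 3.9751. LR = 0.82/0.31 = 2.6452.
Prior odds = 3.9751/2.6452 = 1.5028, so P(C) = 1.5028/(1+1.5028) ≈ 0.60.

P(C) = 0.60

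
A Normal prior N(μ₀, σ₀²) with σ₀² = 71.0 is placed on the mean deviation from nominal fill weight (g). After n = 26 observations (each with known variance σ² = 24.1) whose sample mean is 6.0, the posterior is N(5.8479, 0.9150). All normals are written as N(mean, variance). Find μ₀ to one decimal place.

With known observation variance, the Normal–Normal posterior has precision τ_n = τ₀ + n/σ² and mean μ_n = (τ₀μ₀ + (n/σ²)x̄)/τ_n.
Here τ₀ = 1/71.0 = 0.014085 and τ_data = 26/24.1 = 1.078838, so τ_n = 1.092923.
Rearranging for μ₀: μ₀ = (μ_n·τ_n − τ_data·x̄)/τ₀ = (5.8479·1.092923 − 1.078838·6.0) / 0.014085 = -0.081724/0.014085 ≈ -5.8.

μ₀ = -5.8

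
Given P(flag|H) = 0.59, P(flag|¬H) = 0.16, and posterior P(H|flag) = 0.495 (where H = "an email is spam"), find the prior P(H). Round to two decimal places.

P(H) = 0.21

In odds form, posterior odds = prior odds × likelihood ratio, so prior odds = posterior odds ÷ LR.
Posterior odds = 0.495/(1−0.495) = 0.9802. LR = 0.59/0.16 = 3.6875.
Prior odds = 0.9802/3.6875 = 0.2658, so P(H) = 0.2658/(1+0.2658) ≈ 0.21.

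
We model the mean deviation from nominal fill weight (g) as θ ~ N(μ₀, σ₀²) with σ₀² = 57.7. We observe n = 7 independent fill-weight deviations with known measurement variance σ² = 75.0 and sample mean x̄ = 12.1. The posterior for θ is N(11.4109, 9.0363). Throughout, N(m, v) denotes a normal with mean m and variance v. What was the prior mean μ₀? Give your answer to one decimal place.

With known observation variance, the Normal–Normal posterior has precision τ_n = τ₀ + n/σ² and mean μ_n = (τ₀μ₀ + (n/σ²)x̄)/τ_n.
Here τ₀ = 1/57.7 = 0.017331 and τ_data = 7/75.0 = 0.093333, so τ_n = 0.110664.
Rearranging for μ₀: μ₀ = (μ_n·τ_n − τ_data·x̄)/τ₀ = (11.4109·0.110664 − 0.093333·12.1) / 0.017331 = 0.133447/0.017331 ≈ 7.7.

μ₀ = 7.7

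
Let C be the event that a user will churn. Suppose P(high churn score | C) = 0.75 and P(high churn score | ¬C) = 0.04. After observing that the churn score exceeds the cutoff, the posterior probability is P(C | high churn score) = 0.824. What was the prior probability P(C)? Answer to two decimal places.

P(C) = 0.20

In odds form, posterior odds = prior odds × likelihood ratio, so prior odds = posterior odds ÷ LR.
Posterior odds = 0.824/(1−0.824) = 4.6818. LR = 0.75/0.04 = 18.7500.
Prior odds = 4.6818/18.7500 = 0.2497, so P(C) = 0.2497/(1+0.2497) ≈ 0.20.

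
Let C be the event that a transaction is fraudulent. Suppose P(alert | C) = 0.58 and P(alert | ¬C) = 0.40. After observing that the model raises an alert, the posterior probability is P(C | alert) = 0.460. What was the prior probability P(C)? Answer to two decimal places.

In odds form, posterior odds = prior odds × likelihood ratio, so prior odds = posterior odds ÷ LR.
Posterior odds = 0.460/(1−0.460) = 0.8519. LR = 0.58/0.40 = 1.4500.
Prior odds = 0.8519/1.4500 = 0.5875, so P(C) = 0.5875/(1+0.5875) ≈ 0.37.

P(C) = 0.37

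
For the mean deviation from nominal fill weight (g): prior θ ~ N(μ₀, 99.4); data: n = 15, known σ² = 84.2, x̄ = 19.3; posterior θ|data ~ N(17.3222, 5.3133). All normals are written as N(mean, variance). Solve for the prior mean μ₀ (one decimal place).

The posterior mean is a precision-weighted average: μ_n = (τ₀μ₀ + τ_data·x̄)/(τ₀+τ_data), with τ₀=1/σ₀² and τ_data=n/σ².
Here τ₀ = 1/99.4 = 0.010060 and τ_data = 15/84.2 = 0.178147, so τ_n = 0.188207.
Rearranging for μ₀: μ₀ = (μ_n·τ_n − τ_data·x̄)/τ₀ = (17.3222·0.188207 − 0.178147·19.3) / 0.010060 = -0.178078/0.010060 ≈ -17.7.

μ₀ = -17.7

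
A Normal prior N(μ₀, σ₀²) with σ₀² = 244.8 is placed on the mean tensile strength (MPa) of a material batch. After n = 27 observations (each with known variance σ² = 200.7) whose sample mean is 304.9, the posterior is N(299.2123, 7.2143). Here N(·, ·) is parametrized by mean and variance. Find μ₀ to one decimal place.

μ₀ = 111.9

The posterior mean is a precision-weighted average: μ_n = (τ₀μ₀ + τ_data·x̄)/(τ₀+τ_data), with τ₀=1/σ₀² and τ_data=n/σ².
Here τ₀ = 1/244.8 = 0.004085 and τ_data = 27/200.7 = 0.134529, so τ_n = 0.138614.
Rearranging for μ₀: μ₀ = (μ_n·τ_n − τ_data·x̄)/τ₀ = (299.2123·0.138614 − 0.134529·304.9) / 0.004085 = 0.457122/0.004085 ≈ 111.9.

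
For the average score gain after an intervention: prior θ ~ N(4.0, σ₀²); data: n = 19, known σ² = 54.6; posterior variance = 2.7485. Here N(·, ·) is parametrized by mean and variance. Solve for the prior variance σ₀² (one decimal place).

σ₀² = 63.1

For the Normal–Normal model with known σ², precisions add: τ_n = τ₀ + n/σ².
So 1/σ₀² = 1/2.7485 − 19/54.6 = 0.363835 − 0.347985 = 0.015850.
Hence σ₀² = 1/0.015850 ≈ 63.1.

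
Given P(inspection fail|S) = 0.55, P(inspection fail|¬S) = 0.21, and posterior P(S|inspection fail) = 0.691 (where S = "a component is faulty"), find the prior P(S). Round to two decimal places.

Bayes' rule in odds form gives O(S|E) = O(S)·[P(E|S)/P(E|¬S)], hence O(S) = O(S|E)/LR.
Posterior odds = 0.691/(1−0.691) = 2.2362. LR = 0.55/0.21 = 2.6190.
Prior odds = 2.2362/2.6190 = 0.8538, so P(S) = 0.8538/(1+0.8538) ≈ 0.46.

P(S) = 0.46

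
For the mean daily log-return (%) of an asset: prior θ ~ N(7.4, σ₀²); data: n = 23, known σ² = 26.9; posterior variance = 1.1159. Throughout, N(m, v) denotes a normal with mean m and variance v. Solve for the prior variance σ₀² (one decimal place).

σ₀² = 24.3

Posterior precision equals prior precision plus data precision: 1/σ_n² = 1/σ₀² + n/σ².
So 1/σ₀² = 1/1.1159 − 23/26.9 = 0.896138 − 0.855019 = 0.041119.
Hence σ₀² = 1/0.041119 ≈ 24.3.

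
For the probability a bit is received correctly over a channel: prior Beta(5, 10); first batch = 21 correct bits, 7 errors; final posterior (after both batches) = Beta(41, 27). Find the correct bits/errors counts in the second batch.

Because Beta–binomial updating is additive in the counts, the combined data contributed (α_post−α_prior, β_post−β_prior) successes and failures.
Total across both batches: 41−5=36 correct bits, 27−10=17 errors.
Subtract the first batch: 36−21=15 correct bits and 17−7=10 errors.

15 correct bits and 10 errors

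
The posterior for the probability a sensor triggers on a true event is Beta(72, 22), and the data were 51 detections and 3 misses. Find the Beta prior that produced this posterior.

Beta(21, 19)

A Beta(a, b) prior with s successes and f failures in binomial data gives a Beta(a+s, b+f) posterior.
Subtract the data counts: 72−51=21, 22−3=19.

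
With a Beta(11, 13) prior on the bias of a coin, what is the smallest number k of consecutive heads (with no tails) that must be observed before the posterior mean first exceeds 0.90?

After k heads and 0 tails the posterior is Beta(11+k, 13), with mean (11+k)/(11+13+k).
Set (11+k)/(24+k) > 0.90 and solve: k > (0.90·24 − 11)/(1 − 0.90) = 106.000.
The smallest integer exceeding 106.000 is 107, and checking k=107: (118)/(131) = 0.9008 > 0.90.

k = 107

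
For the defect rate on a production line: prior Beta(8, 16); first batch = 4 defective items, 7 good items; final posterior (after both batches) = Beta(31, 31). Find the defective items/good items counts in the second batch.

19 defective items and 8 good items

Sequential conjugate updates are equivalent to a single update on the pooled data, so total successes = posterior α − prior α and total failures = posterior β − prior β.
Total across both batches: 31−8=23 defective items, 31−16=15 good items.
Subtract the first batch: 23−4=19 defective items and 15−7=8 good items.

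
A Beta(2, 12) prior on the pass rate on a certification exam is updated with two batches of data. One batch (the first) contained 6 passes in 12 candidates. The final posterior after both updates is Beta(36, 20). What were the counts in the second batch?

Sequential conjugate updates are equivalent to a single update on the pooled data, so total successes = posterior α − prior α and total failures = posterior β − prior β.
Total across both batches: 36−2=34 passes, 20−12=8 failures.
Subtract the first batch: 34−6=28 passes and 8−6=2 failures.

28 passes and 2 failures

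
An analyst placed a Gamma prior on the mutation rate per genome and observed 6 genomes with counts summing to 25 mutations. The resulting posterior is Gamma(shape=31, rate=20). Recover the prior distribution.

Gamma–Poisson conjugacy: posterior shape = α + Σxᵢ, posterior rate = β + n.
So α = 31 − 25 = 6 and β = 20 − 6 = 14.

Gamma(shape=6, rate=14)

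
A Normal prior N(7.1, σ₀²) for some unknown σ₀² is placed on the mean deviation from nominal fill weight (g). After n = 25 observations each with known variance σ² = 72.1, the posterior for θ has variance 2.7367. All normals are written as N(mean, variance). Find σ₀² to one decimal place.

σ₀² = 53.6

For the Normal–Normal model with known σ², precisions add: τ_n = τ₀ + n/σ².
So 1/σ₀² = 1/2.7367 − 25/72.1 = 0.365404 − 0.346741 = 0.018663.
Hence σ₀² = 1/0.018663 ≈ 53.6.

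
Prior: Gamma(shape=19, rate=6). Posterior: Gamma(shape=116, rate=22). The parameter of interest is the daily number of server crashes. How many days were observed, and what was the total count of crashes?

n = 16 days with total 97 crashes

A Gamma(α, β) prior (rate parametrization) on a Poisson rate with n observations summing to S gives posterior Gamma(α+S, β+n).
Matching: Σxᵢ = 116 − 19 = 97 and n = 22 − 6 = 16.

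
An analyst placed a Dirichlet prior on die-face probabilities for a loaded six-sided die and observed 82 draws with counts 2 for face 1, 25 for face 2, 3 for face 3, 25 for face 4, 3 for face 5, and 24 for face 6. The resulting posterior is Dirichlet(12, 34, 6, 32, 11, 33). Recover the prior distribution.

Dirichlet(10, 9, 3, 7, 8, 9)

For a Dirichlet(α) prior with multinomial counts c, the posterior is Dirichlet(α + c) componentwise.
Subtract each count from the matching posterior parameter: 12−2=10, 34−25=9, 6−3=3, 32−25=7, 11−3=8, 33−24=9.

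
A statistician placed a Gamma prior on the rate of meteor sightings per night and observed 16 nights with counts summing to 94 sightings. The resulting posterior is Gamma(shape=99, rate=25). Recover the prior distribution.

A Gamma(α, β) prior (rate parametrization) on a Poisson rate with n observations summing to S gives posterior Gamma(α+S, β+n).
So α = 99 − 94 = 5 and β = 25 − 16 = 9.

Gamma(shape=5, rate=9)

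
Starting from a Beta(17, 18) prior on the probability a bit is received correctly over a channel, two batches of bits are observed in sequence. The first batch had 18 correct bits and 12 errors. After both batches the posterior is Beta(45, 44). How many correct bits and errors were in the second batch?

Sequential conjugate updates are equivalent to a single update on the pooled data, so total successes = posterior α − prior α and total failures = posterior β − prior β.
Total across both batches: 45−17=28 correct bits, 44−18=26 errors.
Subtract the first batch: 28−18=10 correct bits and 26−12=14 errors.

10 correct bits and 14 errors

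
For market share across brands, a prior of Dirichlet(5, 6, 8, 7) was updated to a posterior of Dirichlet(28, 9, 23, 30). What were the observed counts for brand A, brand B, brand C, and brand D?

For a Dirichlet(α) prior with multinomial counts c, the posterior is Dirichlet(α + c) componentwise.
Counts are posterior − prior componentwise: 28−5=23, 9−6=3, 23−8=15, 30−7=23.

counts (23, 3, 15, 23)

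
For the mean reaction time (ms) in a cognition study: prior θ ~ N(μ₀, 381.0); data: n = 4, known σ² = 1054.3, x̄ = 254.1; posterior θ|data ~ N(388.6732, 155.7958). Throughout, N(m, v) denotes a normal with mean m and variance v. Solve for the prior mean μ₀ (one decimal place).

The posterior mean is a precision-weighted average: μ_n = (τ₀μ₀ + τ_data·x̄)/(τ₀+τ_data), with τ₀=1/σ₀² and τ_data=n/σ².
Here τ₀ = 1/381.0 = 0.002625 and τ_data = 4/1054.3 = 0.003794, so τ_n = 0.006419.
Rearranging for μ₀: μ₀ = (μ_n·τ_n − τ_data·x̄)/τ₀ = (388.6732·0.006419 − 0.003794·254.1) / 0.002625 = 1.530838/0.002625 ≈ 583.2.

μ₀ = 583.2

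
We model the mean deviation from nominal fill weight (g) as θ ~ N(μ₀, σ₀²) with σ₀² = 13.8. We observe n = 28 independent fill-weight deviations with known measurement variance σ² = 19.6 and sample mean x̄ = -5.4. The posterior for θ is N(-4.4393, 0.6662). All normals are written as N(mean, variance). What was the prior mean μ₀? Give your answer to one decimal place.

With known observation variance, the Normal–Normal posterior has precision τ_n = τ₀ + n/σ² and mean μ_n = (τ₀μ₀ + (n/σ²)x̄)/τ_n.
Here τ₀ = 1/13.8 = 0.072464 and τ_data = 28/19.6 = 1.428571, so τ_n = 1.501035.
Rearranging for μ₀: μ₀ = (μ_n·τ_n − τ_data·x̄)/τ₀ = (-4.4393·1.501035 − 1.428571·-5.4) / 0.072464 = 1.050739/0.072464 ≈ 14.5.

μ₀ = 14.5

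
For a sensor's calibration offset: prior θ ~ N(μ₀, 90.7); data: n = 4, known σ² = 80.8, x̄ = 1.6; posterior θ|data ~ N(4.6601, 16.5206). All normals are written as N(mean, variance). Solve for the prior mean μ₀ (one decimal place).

The posterior mean is a precision-weighted average: μ_n = (τ₀μ₀ + τ_data·x̄)/(τ₀+τ_data), with τ₀=1/σ₀² and τ_data=n/σ².
Here τ₀ = 1/90.7 = 0.011025 and τ_data = 4/80.8 = 0.049505, so τ_n = 0.060530.
Rearranging for μ₀: μ₀ = (μ_n·τ_n − τ_data·x̄)/τ₀ = (4.6601·0.060530 − 0.049505·1.6) / 0.011025 = 0.202868/0.011025 ≈ 18.4.

μ₀ = 18.4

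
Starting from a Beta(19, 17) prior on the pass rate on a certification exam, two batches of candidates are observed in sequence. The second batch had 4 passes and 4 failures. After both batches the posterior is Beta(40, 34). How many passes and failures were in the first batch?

17 passes and 13 failures

Sequential conjugate updates are equivalent to a single update on the pooled data, so total successes = posterior α − prior α and total failures = posterior β − prior β.
Total across both batches: 40−19=21 passes, 34−17=17 failures.
Subtract the second batch: 21−4=17 passes and 17−4=13 failures.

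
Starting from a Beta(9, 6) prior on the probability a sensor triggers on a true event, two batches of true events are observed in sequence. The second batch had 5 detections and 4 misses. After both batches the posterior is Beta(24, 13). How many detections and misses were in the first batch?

Sequential conjugate updates are equivalent to a single update on the pooled data, so total successes = posterior α − prior α and total failures = posterior β − prior β.
Total across both batches: 24−9=15 detections, 13−6=7 misses.
Subtract the second batch: 15−5=10 detections and 7−4=3 misses.

10 detections and 3 misses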